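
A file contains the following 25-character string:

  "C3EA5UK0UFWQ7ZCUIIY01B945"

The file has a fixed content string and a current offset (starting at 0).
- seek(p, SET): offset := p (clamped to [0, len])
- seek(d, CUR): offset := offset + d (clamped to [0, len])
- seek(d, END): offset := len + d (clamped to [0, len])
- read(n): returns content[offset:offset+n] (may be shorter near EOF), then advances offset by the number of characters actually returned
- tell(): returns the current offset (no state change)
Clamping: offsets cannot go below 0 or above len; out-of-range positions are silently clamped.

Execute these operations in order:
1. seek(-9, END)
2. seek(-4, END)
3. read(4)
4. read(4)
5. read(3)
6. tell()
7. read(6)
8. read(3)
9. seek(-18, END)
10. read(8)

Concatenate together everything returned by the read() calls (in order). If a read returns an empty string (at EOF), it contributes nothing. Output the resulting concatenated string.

After 1 (seek(-9, END)): offset=16
After 2 (seek(-4, END)): offset=21
After 3 (read(4)): returned 'B945', offset=25
After 4 (read(4)): returned '', offset=25
After 5 (read(3)): returned '', offset=25
After 6 (tell()): offset=25
After 7 (read(6)): returned '', offset=25
After 8 (read(3)): returned '', offset=25
After 9 (seek(-18, END)): offset=7
After 10 (read(8)): returned '0UFWQ7ZC', offset=15

Answer: B9450UFWQ7ZC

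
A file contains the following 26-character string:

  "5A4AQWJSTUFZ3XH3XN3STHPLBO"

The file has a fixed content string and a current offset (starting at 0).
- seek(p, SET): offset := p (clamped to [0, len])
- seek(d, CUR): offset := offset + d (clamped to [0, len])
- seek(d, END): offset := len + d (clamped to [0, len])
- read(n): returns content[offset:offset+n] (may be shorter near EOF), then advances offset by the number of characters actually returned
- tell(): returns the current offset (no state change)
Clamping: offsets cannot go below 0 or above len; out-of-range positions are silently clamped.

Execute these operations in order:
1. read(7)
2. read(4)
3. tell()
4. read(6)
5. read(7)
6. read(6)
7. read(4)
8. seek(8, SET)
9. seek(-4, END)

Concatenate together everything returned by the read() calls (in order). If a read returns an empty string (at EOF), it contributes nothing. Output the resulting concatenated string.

Answer: 5A4AQWJSTUFZ3XH3XN3STHPLBO

Derivation:
After 1 (read(7)): returned '5A4AQWJ', offset=7
After 2 (read(4)): returned 'STUF', offset=11
After 3 (tell()): offset=11
After 4 (read(6)): returned 'Z3XH3X', offset=17
After 5 (read(7)): returned 'N3STHPL', offset=24
After 6 (read(6)): returned 'BO', offset=26
After 7 (read(4)): returned '', offset=26
After 8 (seek(8, SET)): offset=8
After 9 (seek(-4, END)): offset=22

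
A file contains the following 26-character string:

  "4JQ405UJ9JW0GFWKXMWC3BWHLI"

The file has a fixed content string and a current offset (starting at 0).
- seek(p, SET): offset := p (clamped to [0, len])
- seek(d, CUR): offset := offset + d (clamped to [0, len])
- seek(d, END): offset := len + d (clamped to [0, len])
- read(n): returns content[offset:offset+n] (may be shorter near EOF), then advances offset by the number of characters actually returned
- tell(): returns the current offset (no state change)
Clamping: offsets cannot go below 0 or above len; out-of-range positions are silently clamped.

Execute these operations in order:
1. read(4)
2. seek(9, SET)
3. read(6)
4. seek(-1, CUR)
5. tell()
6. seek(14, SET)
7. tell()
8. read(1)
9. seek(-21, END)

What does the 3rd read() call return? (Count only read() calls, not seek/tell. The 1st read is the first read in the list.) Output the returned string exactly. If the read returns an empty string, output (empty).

After 1 (read(4)): returned '4JQ4', offset=4
After 2 (seek(9, SET)): offset=9
After 3 (read(6)): returned 'JW0GFW', offset=15
After 4 (seek(-1, CUR)): offset=14
After 5 (tell()): offset=14
After 6 (seek(14, SET)): offset=14
After 7 (tell()): offset=14
After 8 (read(1)): returned 'W', offset=15
After 9 (seek(-21, END)): offset=5

Answer: W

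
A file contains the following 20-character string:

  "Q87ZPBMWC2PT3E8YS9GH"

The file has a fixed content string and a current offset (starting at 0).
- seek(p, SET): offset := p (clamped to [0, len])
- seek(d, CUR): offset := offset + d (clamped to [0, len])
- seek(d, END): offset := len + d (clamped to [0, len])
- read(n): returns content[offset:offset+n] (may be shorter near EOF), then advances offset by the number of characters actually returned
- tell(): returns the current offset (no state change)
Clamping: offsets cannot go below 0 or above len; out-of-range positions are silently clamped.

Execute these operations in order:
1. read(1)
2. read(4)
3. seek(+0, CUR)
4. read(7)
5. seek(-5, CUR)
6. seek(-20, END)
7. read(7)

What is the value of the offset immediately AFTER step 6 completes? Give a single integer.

Answer: 0

Derivation:
After 1 (read(1)): returned 'Q', offset=1
After 2 (read(4)): returned '87ZP', offset=5
After 3 (seek(+0, CUR)): offset=5
After 4 (read(7)): returned 'BMWC2PT', offset=12
After 5 (seek(-5, CUR)): offset=7
After 6 (seek(-20, END)): offset=0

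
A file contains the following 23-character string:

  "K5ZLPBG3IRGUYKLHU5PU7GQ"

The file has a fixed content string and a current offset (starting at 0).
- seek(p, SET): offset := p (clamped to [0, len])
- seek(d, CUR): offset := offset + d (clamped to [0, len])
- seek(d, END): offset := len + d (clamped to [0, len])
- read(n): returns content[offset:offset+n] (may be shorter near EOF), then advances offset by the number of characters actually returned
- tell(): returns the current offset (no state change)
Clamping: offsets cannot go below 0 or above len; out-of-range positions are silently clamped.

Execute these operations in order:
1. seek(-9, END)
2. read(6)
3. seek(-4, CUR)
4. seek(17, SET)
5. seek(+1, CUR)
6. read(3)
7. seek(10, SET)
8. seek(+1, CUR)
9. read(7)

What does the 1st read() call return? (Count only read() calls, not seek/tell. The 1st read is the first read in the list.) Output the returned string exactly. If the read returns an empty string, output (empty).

After 1 (seek(-9, END)): offset=14
After 2 (read(6)): returned 'LHU5PU', offset=20
After 3 (seek(-4, CUR)): offset=16
After 4 (seek(17, SET)): offset=17
After 5 (seek(+1, CUR)): offset=18
After 6 (read(3)): returned 'PU7', offset=21
After 7 (seek(10, SET)): offset=10
After 8 (seek(+1, CUR)): offset=11
After 9 (read(7)): returned 'UYKLHU5', offset=18

Answer: LHU5PU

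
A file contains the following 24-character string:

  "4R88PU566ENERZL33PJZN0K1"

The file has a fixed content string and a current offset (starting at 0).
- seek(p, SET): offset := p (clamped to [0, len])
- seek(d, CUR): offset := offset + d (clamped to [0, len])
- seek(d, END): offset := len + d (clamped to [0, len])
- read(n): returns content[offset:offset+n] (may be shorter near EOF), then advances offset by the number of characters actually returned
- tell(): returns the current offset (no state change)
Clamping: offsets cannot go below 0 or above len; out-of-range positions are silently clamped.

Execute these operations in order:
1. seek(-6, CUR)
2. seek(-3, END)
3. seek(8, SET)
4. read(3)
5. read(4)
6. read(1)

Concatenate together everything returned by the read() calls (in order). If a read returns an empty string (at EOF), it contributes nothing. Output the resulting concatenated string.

Answer: 6ENERZL3

Derivation:
After 1 (seek(-6, CUR)): offset=0
After 2 (seek(-3, END)): offset=21
After 3 (seek(8, SET)): offset=8
After 4 (read(3)): returned '6EN', offset=11
After 5 (read(4)): returned 'ERZL', offset=15
After 6 (read(1)): returned '3', offset=16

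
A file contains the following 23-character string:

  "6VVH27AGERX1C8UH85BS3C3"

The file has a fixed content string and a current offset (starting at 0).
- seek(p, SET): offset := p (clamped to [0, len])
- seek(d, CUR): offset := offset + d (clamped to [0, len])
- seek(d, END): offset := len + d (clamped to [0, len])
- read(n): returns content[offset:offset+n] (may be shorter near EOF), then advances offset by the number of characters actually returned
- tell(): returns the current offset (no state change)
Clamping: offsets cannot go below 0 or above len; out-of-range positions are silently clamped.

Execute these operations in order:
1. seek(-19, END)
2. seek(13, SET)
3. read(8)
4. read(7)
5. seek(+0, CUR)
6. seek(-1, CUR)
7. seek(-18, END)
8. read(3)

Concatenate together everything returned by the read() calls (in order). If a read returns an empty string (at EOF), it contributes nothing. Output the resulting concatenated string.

Answer: 8UH85BS3C37AG

Derivation:
After 1 (seek(-19, END)): offset=4
After 2 (seek(13, SET)): offset=13
After 3 (read(8)): returned '8UH85BS3', offset=21
After 4 (read(7)): returned 'C3', offset=23
After 5 (seek(+0, CUR)): offset=23
After 6 (seek(-1, CUR)): offset=22
After 7 (seek(-18, END)): offset=5
After 8 (read(3)): returned '7AG', offset=8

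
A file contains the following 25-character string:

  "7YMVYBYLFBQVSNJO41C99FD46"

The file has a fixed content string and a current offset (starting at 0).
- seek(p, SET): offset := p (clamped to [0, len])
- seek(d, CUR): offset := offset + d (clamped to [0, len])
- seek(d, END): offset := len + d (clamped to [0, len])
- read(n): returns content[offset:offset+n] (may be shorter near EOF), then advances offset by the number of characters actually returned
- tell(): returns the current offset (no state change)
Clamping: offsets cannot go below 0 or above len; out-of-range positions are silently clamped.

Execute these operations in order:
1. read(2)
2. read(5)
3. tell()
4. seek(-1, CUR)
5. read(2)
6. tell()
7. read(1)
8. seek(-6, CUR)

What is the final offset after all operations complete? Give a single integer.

After 1 (read(2)): returned '7Y', offset=2
After 2 (read(5)): returned 'MVYBY', offset=7
After 3 (tell()): offset=7
After 4 (seek(-1, CUR)): offset=6
After 5 (read(2)): returned 'YL', offset=8
After 6 (tell()): offset=8
After 7 (read(1)): returned 'F', offset=9
After 8 (seek(-6, CUR)): offset=3

Answer: 3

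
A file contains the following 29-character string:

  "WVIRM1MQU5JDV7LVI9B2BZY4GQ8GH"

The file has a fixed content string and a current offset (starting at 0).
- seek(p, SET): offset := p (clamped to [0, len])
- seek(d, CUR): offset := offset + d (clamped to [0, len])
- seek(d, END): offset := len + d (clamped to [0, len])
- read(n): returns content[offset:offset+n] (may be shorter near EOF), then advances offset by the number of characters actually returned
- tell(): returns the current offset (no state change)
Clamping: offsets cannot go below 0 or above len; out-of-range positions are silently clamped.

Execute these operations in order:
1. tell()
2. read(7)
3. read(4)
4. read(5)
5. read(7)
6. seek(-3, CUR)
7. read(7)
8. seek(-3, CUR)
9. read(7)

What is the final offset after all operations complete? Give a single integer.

Answer: 29

Derivation:
After 1 (tell()): offset=0
After 2 (read(7)): returned 'WVIRM1M', offset=7
After 3 (read(4)): returned 'QU5J', offset=11
After 4 (read(5)): returned 'DV7LV', offset=16
After 5 (read(7)): returned 'I9B2BZY', offset=23
After 6 (seek(-3, CUR)): offset=20
After 7 (read(7)): returned 'BZY4GQ8', offset=27
After 8 (seek(-3, CUR)): offset=24
After 9 (read(7)): returned 'GQ8GH', offset=29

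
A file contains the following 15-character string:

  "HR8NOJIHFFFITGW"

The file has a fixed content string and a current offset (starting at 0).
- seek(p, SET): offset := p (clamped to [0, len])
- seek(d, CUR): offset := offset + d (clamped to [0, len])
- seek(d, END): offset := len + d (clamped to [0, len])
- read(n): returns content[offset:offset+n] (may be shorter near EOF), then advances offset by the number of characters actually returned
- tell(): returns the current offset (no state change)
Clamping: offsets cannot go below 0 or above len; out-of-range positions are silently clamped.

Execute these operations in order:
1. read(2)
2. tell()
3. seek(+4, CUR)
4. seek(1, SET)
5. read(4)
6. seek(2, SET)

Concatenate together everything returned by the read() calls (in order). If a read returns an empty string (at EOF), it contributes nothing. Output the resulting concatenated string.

After 1 (read(2)): returned 'HR', offset=2
After 2 (tell()): offset=2
After 3 (seek(+4, CUR)): offset=6
After 4 (seek(1, SET)): offset=1
After 5 (read(4)): returned 'R8NO', offset=5
After 6 (seek(2, SET)): offset=2

Answer: HRR8NO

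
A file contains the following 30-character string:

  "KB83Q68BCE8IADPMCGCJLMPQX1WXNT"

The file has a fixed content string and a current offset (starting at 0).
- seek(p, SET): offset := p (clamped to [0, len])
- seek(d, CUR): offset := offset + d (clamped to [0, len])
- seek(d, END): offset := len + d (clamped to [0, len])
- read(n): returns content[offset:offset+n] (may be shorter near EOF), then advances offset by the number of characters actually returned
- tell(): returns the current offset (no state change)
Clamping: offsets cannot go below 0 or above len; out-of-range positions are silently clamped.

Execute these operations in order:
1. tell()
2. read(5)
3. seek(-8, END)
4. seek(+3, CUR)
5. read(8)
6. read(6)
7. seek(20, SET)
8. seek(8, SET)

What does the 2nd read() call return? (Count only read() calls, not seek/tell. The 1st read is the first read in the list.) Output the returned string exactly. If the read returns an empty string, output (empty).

After 1 (tell()): offset=0
After 2 (read(5)): returned 'KB83Q', offset=5
After 3 (seek(-8, END)): offset=22
After 4 (seek(+3, CUR)): offset=25
After 5 (read(8)): returned '1WXNT', offset=30
After 6 (read(6)): returned '', offset=30
After 7 (seek(20, SET)): offset=20
After 8 (seek(8, SET)): offset=8

Answer: 1WXNT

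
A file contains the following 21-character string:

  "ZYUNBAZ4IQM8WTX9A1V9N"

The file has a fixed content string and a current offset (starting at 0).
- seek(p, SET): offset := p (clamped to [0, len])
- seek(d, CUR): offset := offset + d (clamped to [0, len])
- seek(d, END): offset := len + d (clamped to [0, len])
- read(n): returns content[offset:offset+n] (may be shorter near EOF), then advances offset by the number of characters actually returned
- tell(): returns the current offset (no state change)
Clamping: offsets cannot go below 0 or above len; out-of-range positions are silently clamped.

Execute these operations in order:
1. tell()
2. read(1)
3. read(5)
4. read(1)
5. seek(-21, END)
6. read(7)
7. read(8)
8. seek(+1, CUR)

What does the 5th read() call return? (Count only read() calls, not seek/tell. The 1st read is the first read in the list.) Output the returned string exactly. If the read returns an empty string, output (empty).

Answer: 4IQM8WTX

Derivation:
After 1 (tell()): offset=0
After 2 (read(1)): returned 'Z', offset=1
After 3 (read(5)): returned 'YUNBA', offset=6
After 4 (read(1)): returned 'Z', offset=7
After 5 (seek(-21, END)): offset=0
After 6 (read(7)): returned 'ZYUNBAZ', offset=7
After 7 (read(8)): returned '4IQM8WTX', offset=15
After 8 (seek(+1, CUR)): offset=16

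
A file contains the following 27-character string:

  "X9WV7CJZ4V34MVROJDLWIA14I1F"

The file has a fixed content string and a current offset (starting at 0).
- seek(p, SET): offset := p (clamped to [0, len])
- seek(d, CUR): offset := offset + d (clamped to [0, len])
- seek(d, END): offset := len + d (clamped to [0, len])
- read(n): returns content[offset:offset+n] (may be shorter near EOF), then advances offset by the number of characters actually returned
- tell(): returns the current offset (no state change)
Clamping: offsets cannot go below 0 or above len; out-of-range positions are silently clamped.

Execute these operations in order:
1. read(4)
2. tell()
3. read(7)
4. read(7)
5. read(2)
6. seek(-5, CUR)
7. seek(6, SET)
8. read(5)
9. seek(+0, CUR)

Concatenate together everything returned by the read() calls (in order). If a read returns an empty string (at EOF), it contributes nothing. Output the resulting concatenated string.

Answer: X9WV7CJZ4V34MVROJDLWJZ4V3

Derivation:
After 1 (read(4)): returned 'X9WV', offset=4
After 2 (tell()): offset=4
After 3 (read(7)): returned '7CJZ4V3', offset=11
After 4 (read(7)): returned '4MVROJD', offset=18
After 5 (read(2)): returned 'LW', offset=20
After 6 (seek(-5, CUR)): offset=15
After 7 (seek(6, SET)): offset=6
After 8 (read(5)): returned 'JZ4V3', offset=11
After 9 (seek(+0, CUR)): offset=11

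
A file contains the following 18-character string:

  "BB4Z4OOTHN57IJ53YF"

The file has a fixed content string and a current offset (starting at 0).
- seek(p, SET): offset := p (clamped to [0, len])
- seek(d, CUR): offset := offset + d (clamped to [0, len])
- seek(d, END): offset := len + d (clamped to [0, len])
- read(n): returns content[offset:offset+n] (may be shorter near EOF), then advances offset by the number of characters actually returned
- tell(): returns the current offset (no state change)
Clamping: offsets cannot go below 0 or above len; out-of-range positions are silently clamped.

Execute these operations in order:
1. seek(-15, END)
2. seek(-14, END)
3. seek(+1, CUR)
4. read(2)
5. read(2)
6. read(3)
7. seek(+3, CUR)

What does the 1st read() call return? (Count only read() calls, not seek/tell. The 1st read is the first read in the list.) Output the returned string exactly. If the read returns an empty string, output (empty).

Answer: OO

Derivation:
After 1 (seek(-15, END)): offset=3
After 2 (seek(-14, END)): offset=4
After 3 (seek(+1, CUR)): offset=5
After 4 (read(2)): returned 'OO', offset=7
After 5 (read(2)): returned 'TH', offset=9
After 6 (read(3)): returned 'N57', offset=12
After 7 (seek(+3, CUR)): offset=15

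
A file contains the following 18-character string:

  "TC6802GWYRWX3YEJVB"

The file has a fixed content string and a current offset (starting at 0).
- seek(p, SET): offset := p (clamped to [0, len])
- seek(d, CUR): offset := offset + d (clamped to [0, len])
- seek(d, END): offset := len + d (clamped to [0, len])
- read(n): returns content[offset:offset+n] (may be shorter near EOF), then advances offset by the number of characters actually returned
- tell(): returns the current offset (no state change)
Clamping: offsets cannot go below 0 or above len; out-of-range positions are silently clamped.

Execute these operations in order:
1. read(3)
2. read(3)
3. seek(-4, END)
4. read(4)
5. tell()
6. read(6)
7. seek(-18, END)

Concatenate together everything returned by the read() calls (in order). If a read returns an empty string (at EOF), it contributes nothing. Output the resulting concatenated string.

After 1 (read(3)): returned 'TC6', offset=3
After 2 (read(3)): returned '802', offset=6
After 3 (seek(-4, END)): offset=14
After 4 (read(4)): returned 'EJVB', offset=18
After 5 (tell()): offset=18
After 6 (read(6)): returned '', offset=18
After 7 (seek(-18, END)): offset=0

Answer: TC6802EJVB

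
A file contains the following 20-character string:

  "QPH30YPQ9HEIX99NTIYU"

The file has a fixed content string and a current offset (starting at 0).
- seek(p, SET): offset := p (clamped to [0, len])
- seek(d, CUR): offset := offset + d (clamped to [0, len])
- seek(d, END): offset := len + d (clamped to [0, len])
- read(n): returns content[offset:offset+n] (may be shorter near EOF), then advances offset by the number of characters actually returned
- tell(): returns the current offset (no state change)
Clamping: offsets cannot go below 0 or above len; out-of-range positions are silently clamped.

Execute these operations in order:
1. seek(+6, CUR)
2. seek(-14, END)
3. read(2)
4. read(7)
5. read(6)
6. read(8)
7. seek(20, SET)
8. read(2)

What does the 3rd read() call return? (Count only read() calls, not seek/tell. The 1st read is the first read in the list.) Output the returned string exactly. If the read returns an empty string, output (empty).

After 1 (seek(+6, CUR)): offset=6
After 2 (seek(-14, END)): offset=6
After 3 (read(2)): returned 'PQ', offset=8
After 4 (read(7)): returned '9HEIX99', offset=15
After 5 (read(6)): returned 'NTIYU', offset=20
After 6 (read(8)): returned '', offset=20
After 7 (seek(20, SET)): offset=20
After 8 (read(2)): returned '', offset=20

Answer: NTIYU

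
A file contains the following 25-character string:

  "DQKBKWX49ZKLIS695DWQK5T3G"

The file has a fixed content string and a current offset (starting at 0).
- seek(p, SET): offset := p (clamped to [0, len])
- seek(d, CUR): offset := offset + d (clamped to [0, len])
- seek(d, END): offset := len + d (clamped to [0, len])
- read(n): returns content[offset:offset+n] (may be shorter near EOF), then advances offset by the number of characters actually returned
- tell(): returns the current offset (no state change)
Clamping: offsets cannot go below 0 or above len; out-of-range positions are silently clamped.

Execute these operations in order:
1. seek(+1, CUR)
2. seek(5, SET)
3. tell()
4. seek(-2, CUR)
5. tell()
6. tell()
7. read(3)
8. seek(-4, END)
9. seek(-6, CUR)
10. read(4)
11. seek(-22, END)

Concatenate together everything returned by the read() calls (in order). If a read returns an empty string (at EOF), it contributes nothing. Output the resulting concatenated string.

After 1 (seek(+1, CUR)): offset=1
After 2 (seek(5, SET)): offset=5
After 3 (tell()): offset=5
After 4 (seek(-2, CUR)): offset=3
After 5 (tell()): offset=3
After 6 (tell()): offset=3
After 7 (read(3)): returned 'BKW', offset=6
After 8 (seek(-4, END)): offset=21
After 9 (seek(-6, CUR)): offset=15
After 10 (read(4)): returned '95DW', offset=19
After 11 (seek(-22, END)): offset=3

Answer: BKW95DW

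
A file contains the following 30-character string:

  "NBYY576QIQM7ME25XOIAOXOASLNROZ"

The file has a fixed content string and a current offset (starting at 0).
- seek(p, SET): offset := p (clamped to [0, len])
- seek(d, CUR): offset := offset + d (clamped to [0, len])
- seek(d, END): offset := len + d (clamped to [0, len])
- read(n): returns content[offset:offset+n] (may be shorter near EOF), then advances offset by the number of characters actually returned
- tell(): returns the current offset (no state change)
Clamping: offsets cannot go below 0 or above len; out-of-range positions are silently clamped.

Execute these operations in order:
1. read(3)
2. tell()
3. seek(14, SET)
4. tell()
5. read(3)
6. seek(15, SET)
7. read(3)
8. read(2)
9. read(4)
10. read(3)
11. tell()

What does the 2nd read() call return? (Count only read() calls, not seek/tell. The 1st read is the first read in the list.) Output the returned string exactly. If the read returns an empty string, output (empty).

Answer: 25X

Derivation:
After 1 (read(3)): returned 'NBY', offset=3
After 2 (tell()): offset=3
After 3 (seek(14, SET)): offset=14
After 4 (tell()): offset=14
After 5 (read(3)): returned '25X', offset=17
After 6 (seek(15, SET)): offset=15
After 7 (read(3)): returned '5XO', offset=18
After 8 (read(2)): returned 'IA', offset=20
After 9 (read(4)): returned 'OXOA', offset=24
After 10 (read(3)): returned 'SLN', offset=27
After 11 (tell()): offset=27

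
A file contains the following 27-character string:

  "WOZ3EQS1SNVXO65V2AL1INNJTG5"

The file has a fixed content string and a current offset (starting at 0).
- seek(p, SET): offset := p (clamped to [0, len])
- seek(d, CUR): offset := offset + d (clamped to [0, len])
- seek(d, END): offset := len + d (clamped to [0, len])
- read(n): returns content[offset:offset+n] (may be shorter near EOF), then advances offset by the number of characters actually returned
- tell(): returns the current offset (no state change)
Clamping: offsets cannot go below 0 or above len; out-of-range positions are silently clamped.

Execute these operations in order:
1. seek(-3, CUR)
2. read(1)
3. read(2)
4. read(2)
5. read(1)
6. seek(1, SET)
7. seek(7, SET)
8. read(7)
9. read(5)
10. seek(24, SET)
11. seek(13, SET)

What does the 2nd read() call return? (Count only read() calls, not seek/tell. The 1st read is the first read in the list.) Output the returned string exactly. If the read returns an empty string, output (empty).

Answer: OZ

Derivation:
After 1 (seek(-3, CUR)): offset=0
After 2 (read(1)): returned 'W', offset=1
After 3 (read(2)): returned 'OZ', offset=3
After 4 (read(2)): returned '3E', offset=5
After 5 (read(1)): returned 'Q', offset=6
After 6 (seek(1, SET)): offset=1
After 7 (seek(7, SET)): offset=7
After 8 (read(7)): returned '1SNVXO6', offset=14
After 9 (read(5)): returned '5V2AL', offset=19
After 10 (seek(24, SET)): offset=24
After 11 (seek(13, SET)): offset=13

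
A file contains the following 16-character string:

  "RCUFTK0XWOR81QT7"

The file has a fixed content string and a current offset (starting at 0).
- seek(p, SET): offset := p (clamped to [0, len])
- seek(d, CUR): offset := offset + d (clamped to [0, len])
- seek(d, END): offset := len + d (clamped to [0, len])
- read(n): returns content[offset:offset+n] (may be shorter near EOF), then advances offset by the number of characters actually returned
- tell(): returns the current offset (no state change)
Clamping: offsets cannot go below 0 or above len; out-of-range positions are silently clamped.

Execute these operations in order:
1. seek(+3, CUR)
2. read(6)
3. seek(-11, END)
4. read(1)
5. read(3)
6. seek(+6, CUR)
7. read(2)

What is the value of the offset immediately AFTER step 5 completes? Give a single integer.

After 1 (seek(+3, CUR)): offset=3
After 2 (read(6)): returned 'FTK0XW', offset=9
After 3 (seek(-11, END)): offset=5
After 4 (read(1)): returned 'K', offset=6
After 5 (read(3)): returned '0XW', offset=9

Answer: 9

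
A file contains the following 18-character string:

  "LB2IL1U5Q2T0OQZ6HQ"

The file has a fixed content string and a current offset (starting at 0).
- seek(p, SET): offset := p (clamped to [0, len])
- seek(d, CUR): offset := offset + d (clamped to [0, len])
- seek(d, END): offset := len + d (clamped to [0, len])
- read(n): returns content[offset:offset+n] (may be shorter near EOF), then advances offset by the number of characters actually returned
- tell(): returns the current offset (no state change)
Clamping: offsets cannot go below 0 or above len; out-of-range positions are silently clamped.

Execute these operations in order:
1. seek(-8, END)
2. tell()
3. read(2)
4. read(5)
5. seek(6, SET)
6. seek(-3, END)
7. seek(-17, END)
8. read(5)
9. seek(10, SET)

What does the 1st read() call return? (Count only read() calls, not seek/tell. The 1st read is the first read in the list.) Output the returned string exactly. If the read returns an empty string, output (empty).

Answer: T0

Derivation:
After 1 (seek(-8, END)): offset=10
After 2 (tell()): offset=10
After 3 (read(2)): returned 'T0', offset=12
After 4 (read(5)): returned 'OQZ6H', offset=17
After 5 (seek(6, SET)): offset=6
After 6 (seek(-3, END)): offset=15
After 7 (seek(-17, END)): offset=1
After 8 (read(5)): returned 'B2IL1', offset=6
After 9 (seek(10, SET)): offset=10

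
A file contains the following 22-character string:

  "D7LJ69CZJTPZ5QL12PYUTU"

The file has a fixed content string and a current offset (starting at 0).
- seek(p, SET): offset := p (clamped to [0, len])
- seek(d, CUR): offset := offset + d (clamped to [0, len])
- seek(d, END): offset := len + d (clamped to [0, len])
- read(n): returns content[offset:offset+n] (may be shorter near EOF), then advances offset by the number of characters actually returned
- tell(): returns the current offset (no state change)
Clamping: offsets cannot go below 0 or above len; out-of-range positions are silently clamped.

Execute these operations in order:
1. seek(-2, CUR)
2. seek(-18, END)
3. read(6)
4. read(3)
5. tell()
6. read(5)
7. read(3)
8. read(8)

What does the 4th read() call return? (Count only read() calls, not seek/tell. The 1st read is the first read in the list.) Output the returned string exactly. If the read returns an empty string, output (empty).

Answer: YUT

Derivation:
After 1 (seek(-2, CUR)): offset=0
After 2 (seek(-18, END)): offset=4
After 3 (read(6)): returned '69CZJT', offset=10
After 4 (read(3)): returned 'PZ5', offset=13
After 5 (tell()): offset=13
After 6 (read(5)): returned 'QL12P', offset=18
After 7 (read(3)): returned 'YUT', offset=21
After 8 (read(8)): returned 'U', offset=22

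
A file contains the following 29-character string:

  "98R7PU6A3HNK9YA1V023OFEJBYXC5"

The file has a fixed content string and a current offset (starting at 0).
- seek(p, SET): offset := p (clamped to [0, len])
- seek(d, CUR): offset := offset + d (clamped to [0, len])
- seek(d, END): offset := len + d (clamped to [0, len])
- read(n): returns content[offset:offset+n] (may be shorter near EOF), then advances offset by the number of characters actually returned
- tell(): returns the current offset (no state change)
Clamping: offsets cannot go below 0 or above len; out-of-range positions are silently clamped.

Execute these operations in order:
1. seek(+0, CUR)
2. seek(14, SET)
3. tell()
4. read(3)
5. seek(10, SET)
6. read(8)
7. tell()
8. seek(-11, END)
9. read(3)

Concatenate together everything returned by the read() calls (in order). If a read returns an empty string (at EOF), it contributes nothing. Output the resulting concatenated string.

After 1 (seek(+0, CUR)): offset=0
After 2 (seek(14, SET)): offset=14
After 3 (tell()): offset=14
After 4 (read(3)): returned 'A1V', offset=17
After 5 (seek(10, SET)): offset=10
After 6 (read(8)): returned 'NK9YA1V0', offset=18
After 7 (tell()): offset=18
After 8 (seek(-11, END)): offset=18
After 9 (read(3)): returned '23O', offset=21

Answer: A1VNK9YA1V023O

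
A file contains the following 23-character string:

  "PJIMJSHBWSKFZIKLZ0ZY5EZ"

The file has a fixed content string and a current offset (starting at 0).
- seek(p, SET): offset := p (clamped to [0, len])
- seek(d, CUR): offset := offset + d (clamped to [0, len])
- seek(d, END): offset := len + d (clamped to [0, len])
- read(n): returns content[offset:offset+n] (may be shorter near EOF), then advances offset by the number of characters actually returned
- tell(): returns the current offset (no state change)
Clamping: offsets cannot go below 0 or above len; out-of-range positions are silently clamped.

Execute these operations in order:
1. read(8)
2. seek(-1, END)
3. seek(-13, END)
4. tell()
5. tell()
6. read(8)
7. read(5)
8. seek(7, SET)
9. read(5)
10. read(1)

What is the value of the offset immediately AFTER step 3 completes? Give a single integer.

After 1 (read(8)): returned 'PJIMJSHB', offset=8
After 2 (seek(-1, END)): offset=22
After 3 (seek(-13, END)): offset=10

Answer: 10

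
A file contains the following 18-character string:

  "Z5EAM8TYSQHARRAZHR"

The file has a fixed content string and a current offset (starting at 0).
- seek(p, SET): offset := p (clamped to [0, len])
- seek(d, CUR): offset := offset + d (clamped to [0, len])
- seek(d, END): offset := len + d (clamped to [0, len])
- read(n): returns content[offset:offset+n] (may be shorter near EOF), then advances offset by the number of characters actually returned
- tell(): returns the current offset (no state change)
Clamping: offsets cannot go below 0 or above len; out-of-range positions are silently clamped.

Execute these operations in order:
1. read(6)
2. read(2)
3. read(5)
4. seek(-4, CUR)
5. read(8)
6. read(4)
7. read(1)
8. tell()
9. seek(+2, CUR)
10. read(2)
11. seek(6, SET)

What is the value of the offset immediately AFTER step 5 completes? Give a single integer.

Answer: 17

Derivation:
After 1 (read(6)): returned 'Z5EAM8', offset=6
After 2 (read(2)): returned 'TY', offset=8
After 3 (read(5)): returned 'SQHAR', offset=13
After 4 (seek(-4, CUR)): offset=9
After 5 (read(8)): returned 'QHARRAZH', offset=17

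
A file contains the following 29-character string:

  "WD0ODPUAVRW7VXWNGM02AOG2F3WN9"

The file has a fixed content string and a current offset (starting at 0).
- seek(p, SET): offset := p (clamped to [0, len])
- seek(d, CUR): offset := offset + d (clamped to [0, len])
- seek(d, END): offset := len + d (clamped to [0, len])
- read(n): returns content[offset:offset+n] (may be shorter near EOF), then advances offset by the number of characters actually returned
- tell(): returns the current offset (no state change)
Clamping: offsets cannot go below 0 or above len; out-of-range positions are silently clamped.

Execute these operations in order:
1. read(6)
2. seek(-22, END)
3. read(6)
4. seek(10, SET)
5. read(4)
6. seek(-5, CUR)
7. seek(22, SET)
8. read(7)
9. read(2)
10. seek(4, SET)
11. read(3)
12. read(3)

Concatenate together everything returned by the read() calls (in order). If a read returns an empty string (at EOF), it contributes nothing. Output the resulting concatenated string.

Answer: WD0ODPAVRW7VW7VXG2F3WN9DPUAVR

Derivation:
After 1 (read(6)): returned 'WD0ODP', offset=6
After 2 (seek(-22, END)): offset=7
After 3 (read(6)): returned 'AVRW7V', offset=13
After 4 (seek(10, SET)): offset=10
After 5 (read(4)): returned 'W7VX', offset=14
After 6 (seek(-5, CUR)): offset=9
After 7 (seek(22, SET)): offset=22
After 8 (read(7)): returned 'G2F3WN9', offset=29
After 9 (read(2)): returned '', offset=29
After 10 (seek(4, SET)): offset=4
After 11 (read(3)): returned 'DPU', offset=7
After 12 (read(3)): returned 'AVR', offset=10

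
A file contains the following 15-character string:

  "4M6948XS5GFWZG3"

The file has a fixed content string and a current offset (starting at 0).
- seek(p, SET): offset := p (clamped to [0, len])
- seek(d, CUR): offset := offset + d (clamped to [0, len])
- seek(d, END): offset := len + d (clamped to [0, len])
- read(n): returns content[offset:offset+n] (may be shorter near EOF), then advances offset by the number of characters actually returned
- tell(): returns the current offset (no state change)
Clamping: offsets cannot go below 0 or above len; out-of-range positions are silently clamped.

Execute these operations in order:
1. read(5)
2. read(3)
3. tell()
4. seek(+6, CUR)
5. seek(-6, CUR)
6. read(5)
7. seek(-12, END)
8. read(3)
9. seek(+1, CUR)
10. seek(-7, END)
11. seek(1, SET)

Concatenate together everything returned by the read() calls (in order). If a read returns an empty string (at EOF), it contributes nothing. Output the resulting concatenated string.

Answer: 4M6948XS5GFWZ948

Derivation:
After 1 (read(5)): returned '4M694', offset=5
After 2 (read(3)): returned '8XS', offset=8
After 3 (tell()): offset=8
After 4 (seek(+6, CUR)): offset=14
After 5 (seek(-6, CUR)): offset=8
After 6 (read(5)): returned '5GFWZ', offset=13
After 7 (seek(-12, END)): offset=3
After 8 (read(3)): returned '948', offset=6
After 9 (seek(+1, CUR)): offset=7
After 10 (seek(-7, END)): offset=8
After 11 (seek(1, SET)): offset=1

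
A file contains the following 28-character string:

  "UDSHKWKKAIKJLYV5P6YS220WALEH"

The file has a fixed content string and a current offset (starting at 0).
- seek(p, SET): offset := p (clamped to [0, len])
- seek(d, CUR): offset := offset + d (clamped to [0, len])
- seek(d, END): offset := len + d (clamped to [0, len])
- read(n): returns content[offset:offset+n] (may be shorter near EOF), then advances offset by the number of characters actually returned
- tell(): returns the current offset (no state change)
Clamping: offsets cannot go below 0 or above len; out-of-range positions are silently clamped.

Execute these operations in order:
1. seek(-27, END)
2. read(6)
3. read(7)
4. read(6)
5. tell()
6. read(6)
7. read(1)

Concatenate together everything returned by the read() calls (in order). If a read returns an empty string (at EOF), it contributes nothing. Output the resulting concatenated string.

Answer: DSHKWKKAIKJLYV5P6YS220WALE

Derivation:
After 1 (seek(-27, END)): offset=1
After 2 (read(6)): returned 'DSHKWK', offset=7
After 3 (read(7)): returned 'KAIKJLY', offset=14
After 4 (read(6)): returned 'V5P6YS', offset=20
After 5 (tell()): offset=20
After 6 (read(6)): returned '220WAL', offset=26
After 7 (read(1)): returned 'E', offset=27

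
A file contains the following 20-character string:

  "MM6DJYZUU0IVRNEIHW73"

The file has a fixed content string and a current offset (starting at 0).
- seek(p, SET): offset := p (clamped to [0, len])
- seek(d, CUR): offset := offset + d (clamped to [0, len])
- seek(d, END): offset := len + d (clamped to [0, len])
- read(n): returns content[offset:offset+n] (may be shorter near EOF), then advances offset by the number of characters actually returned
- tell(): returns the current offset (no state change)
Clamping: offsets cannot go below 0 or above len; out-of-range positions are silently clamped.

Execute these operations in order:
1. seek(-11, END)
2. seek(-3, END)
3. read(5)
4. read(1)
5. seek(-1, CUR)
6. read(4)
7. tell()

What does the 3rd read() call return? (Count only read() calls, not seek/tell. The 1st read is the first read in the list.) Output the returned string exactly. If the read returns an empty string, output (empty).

Answer: 3

Derivation:
After 1 (seek(-11, END)): offset=9
After 2 (seek(-3, END)): offset=17
After 3 (read(5)): returned 'W73', offset=20
After 4 (read(1)): returned '', offset=20
After 5 (seek(-1, CUR)): offset=19
After 6 (read(4)): returned '3', offset=20
After 7 (tell()): offset=20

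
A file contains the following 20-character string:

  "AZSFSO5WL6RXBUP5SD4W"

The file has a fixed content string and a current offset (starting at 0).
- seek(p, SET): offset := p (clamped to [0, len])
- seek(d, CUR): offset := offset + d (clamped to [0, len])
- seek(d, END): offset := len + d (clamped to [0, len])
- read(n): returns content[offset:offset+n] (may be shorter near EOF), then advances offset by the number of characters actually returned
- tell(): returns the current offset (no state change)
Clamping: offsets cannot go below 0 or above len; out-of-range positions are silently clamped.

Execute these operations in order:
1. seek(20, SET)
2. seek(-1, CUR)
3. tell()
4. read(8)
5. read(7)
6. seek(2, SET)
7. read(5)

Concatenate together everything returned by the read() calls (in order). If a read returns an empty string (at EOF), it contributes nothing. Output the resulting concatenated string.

After 1 (seek(20, SET)): offset=20
After 2 (seek(-1, CUR)): offset=19
After 3 (tell()): offset=19
After 4 (read(8)): returned 'W', offset=20
After 5 (read(7)): returned '', offset=20
After 6 (seek(2, SET)): offset=2
After 7 (read(5)): returned 'SFSO5', offset=7

Answer: WSFSO5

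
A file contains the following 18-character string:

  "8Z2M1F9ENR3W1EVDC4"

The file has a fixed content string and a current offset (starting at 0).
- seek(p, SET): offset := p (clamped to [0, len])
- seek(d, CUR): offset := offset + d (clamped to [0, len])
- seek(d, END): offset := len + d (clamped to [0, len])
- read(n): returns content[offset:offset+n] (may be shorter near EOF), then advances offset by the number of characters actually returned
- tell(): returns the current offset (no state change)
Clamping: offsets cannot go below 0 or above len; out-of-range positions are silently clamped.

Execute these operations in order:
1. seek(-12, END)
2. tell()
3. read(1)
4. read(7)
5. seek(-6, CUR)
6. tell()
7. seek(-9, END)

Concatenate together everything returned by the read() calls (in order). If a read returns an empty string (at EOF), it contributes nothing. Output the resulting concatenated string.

After 1 (seek(-12, END)): offset=6
After 2 (tell()): offset=6
After 3 (read(1)): returned '9', offset=7
After 4 (read(7)): returned 'ENR3W1E', offset=14
After 5 (seek(-6, CUR)): offset=8
After 6 (tell()): offset=8
After 7 (seek(-9, END)): offset=9

Answer: 9ENR3W1E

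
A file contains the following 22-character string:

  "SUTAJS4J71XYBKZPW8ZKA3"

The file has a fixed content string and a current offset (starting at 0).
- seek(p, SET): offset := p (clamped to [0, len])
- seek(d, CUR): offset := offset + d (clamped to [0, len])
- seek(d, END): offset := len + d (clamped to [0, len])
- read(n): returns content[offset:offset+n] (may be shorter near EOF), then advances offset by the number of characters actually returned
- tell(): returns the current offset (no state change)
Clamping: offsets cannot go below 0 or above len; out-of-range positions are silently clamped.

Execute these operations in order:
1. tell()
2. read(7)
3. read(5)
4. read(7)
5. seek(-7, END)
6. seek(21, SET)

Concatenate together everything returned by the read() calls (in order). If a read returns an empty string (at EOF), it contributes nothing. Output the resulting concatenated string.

After 1 (tell()): offset=0
After 2 (read(7)): returned 'SUTAJS4', offset=7
After 3 (read(5)): returned 'J71XY', offset=12
After 4 (read(7)): returned 'BKZPW8Z', offset=19
After 5 (seek(-7, END)): offset=15
After 6 (seek(21, SET)): offset=21

Answer: SUTAJS4J71XYBKZPW8Z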